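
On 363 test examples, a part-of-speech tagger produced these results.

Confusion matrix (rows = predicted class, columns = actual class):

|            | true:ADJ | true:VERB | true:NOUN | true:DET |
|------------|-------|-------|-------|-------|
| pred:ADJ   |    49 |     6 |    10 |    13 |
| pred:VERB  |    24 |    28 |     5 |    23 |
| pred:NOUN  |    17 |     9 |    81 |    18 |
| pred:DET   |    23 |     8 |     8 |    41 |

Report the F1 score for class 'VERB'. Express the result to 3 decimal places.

Take TP from the diagonal, FP from the rest of the 'VERB' prediction marginal, FN from the rest of the 'VERB' actual marginal.
F1 score = 2·TP/(2·TP+FP+FN).
VERB: TP=28, FP=24+5+23=52, FN=6+9+8=23 → 56/131 = 0.4275

0.427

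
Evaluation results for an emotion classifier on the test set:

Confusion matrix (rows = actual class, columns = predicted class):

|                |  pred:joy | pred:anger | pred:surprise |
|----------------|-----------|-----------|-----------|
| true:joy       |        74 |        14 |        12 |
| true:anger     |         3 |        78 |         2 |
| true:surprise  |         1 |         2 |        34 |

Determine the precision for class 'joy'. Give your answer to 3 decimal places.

0.949

Treat 'joy' as positive and all other classes as negative.
precision = TP/(TP+FP).
joy: TP=74, FP=3+1=4 → 74/78 = 0.9487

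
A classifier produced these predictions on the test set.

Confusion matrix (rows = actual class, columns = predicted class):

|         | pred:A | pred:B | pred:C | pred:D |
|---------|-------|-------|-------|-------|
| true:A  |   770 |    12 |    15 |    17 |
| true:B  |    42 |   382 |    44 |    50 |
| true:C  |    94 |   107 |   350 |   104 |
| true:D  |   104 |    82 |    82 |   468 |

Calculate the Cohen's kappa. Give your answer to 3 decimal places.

Observed agreement pₒ = trace/N = 1970/2723 = 0.7235
Expected agreement pₑ = Σ (rowᵢ·colᵢ)/N² = (814·1010 + 518·583 + 655·491 + 736·639)/2723² = 0.2584
κ = (pₒ − pₑ)/(1 − pₑ) = (0.7235 − 0.2584)/(1 − 0.2584) = 0.627

0.627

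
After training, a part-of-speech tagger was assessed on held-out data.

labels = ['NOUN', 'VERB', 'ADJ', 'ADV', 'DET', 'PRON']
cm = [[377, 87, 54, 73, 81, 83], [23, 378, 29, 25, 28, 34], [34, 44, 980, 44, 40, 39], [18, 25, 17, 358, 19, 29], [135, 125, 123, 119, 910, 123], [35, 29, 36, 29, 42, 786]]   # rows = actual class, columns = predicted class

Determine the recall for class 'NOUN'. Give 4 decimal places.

recall = TP/(TP+FN).
NOUN: TP=377, FN=87+54+73+81+83=378 → 377/755 = 0.49934

0.4993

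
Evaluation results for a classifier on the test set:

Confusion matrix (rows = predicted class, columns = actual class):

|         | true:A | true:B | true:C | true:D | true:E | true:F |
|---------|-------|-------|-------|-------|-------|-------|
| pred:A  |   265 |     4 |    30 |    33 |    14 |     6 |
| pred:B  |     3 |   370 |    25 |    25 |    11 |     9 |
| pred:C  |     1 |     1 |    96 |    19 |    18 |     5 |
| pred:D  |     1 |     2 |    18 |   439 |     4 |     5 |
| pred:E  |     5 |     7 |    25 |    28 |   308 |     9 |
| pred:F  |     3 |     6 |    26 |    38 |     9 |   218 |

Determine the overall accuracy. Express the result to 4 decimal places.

0.8130

Accuracy = trace / total = (265+370+96+439+308+218=1696) / 2086 = 1696/2086 = 0.8130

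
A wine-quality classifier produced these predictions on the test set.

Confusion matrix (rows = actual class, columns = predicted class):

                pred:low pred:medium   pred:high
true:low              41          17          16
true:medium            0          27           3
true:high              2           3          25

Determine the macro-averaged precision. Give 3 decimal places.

Per-class precision (TP/(TP+FP)):
  low: TP=41, FP=0+2=2 → 41/43 = 0.9535
  medium: TP=27, FP=17+3=20 → 27/47 = 0.5745
  high: TP=25, FP=16+3=19 → 25/44 = 0.5682
Macro-precision = mean = (0.9535 + 0.5745 + 0.5682) / 3 = 0.699

0.699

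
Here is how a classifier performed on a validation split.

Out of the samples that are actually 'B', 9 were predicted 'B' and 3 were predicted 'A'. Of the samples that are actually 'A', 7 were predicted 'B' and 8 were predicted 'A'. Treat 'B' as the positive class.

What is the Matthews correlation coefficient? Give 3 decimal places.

0.287

MCC = (TP·TN − FP·FN) / √((TP+FP)(TP+FN)(TN+FP)(TN+FN))
Numerator = 9·8 − 7·3 = 51
Denominator = √(16·12·15·11) = √31680 = 177.9888
MCC = 51 / 177.9888 = 0.287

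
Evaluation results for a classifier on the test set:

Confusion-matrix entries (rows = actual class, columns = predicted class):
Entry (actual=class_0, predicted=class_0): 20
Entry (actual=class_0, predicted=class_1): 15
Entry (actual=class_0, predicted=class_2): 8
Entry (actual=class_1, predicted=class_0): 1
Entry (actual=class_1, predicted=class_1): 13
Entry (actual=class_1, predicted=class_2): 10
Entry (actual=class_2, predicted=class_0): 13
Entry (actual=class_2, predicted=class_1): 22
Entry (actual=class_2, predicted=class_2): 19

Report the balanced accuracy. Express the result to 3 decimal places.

Balanced accuracy = mean of per-class recall.
  class_0: recall = 20/43 = 0.4651
  class_1: recall = 13/24 = 0.5417
  class_2: recall = 19/54 = 0.3519
Mean = (0.4651 + 0.5417 + 0.3519) / 3 = 0.453

0.453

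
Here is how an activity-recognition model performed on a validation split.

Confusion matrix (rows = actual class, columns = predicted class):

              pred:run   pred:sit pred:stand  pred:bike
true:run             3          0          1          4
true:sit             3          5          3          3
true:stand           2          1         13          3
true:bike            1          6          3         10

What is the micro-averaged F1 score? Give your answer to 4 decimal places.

Micro-averaging pools counts across classes: ΣTP=31, ΣFP=30, ΣFN=30.
Micro-F1 score = 2·TP/(2·TP+FP+FN) on pooled counts = 0.5082 (equals overall accuracy in single-label multiclass).

0.5082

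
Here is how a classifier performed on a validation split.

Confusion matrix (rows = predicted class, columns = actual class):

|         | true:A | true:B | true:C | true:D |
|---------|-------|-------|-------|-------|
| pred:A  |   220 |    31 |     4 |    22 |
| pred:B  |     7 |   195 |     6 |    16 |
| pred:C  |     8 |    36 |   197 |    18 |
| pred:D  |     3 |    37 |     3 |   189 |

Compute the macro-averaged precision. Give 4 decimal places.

0.8100

Per-class precision (TP/(TP+FP)):
  A: TP=220, FP=31+4+22=57 → 220/277 = 0.79422
  B: TP=195, FP=7+6+16=29 → 195/224 = 0.87054
  C: TP=197, FP=8+36+18=62 → 197/259 = 0.76062
  D: TP=189, FP=3+37+3=43 → 189/232 = 0.81466
Macro-precision = mean = (0.79422 + 0.87054 + 0.76062 + 0.81466) / 4 = 0.8100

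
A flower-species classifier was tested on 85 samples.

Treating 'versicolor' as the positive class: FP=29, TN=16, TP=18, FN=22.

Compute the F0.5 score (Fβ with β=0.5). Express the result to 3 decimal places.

0.395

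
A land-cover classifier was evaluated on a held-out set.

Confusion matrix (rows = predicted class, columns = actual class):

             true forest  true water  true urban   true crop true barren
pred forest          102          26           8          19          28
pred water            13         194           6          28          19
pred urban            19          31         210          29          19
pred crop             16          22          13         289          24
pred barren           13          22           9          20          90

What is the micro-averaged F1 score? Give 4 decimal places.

0.6974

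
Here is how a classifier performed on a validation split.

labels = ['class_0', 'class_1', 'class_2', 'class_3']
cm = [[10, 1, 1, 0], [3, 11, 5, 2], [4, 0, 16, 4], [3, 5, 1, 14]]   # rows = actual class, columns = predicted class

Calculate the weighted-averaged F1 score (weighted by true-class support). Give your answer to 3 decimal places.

0.637

Per-class F1 score (2·TP/(2·TP+FP+FN)):
  class_0: TP=10, FP=3+4+3=10, FN=1+1+0=2 → 20/32 = 0.6250
  class_1: TP=11, FP=1+0+5=6, FN=3+5+2=10 → 22/38 = 0.5789
  class_2: TP=16, FP=1+5+1=7, FN=4+0+4=8 → 32/47 = 0.6809
  class_3: TP=14, FP=0+2+4=6, FN=3+5+1=9 → 28/43 = 0.6512
Weighted-F1 score = Σ (supportᵢ/N)·F1 scoreᵢ with N=80: (12/80)·0.6250 + (21/80)·0.5789 + (24/80)·0.6809 + (23/80)·0.6512 = 0.637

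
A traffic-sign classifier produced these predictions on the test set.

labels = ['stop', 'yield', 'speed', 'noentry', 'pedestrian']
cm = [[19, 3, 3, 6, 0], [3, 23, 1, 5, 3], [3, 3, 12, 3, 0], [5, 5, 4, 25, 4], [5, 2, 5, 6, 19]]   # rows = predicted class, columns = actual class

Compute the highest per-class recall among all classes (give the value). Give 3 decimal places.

0.731

Per-class recall (TP/(TP+FN)):
  stop: TP=19, FN=3+3+5+5=16 → 19/35 = 0.5429
  yield: TP=23, FN=3+3+5+2=13 → 23/36 = 0.6389
  speed: TP=12, FN=3+1+4+5=13 → 12/25 = 0.4800
  noentry: TP=25, FN=6+5+3+6=20 → 25/45 = 0.5556
  pedestrian: TP=19, FN=0+3+0+4=7 → 19/26 = 0.7308
Highest is class 'pedestrian' with recall = 0.731.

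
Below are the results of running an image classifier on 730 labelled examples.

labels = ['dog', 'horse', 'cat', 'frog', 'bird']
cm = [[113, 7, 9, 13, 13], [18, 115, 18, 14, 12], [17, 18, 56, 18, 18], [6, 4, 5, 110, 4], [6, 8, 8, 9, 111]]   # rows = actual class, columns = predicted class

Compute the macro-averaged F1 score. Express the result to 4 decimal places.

0.6819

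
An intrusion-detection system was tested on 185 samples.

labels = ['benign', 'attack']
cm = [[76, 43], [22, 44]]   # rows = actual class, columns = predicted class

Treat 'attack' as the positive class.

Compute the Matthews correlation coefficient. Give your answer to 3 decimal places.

MCC = (TP·TN − FP·FN) / √((TP+FP)(TP+FN)(TN+FP)(TN+FN))
Numerator = 44·76 − 43·22 = 2398
Denominator = √(87·66·119·98) = √66963204 = 8183.1048
MCC = 2398 / 8183.1048 = 0.293

0.293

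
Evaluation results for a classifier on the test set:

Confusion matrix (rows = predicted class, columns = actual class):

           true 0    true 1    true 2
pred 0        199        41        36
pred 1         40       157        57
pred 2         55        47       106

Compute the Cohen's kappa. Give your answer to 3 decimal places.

Observed agreement pₒ = trace/N = 462/738 = 0.6260
Expected agreement pₑ = Σ (rowᵢ·colᵢ)/N² = (294·276 + 245·254 + 199·208)/738² = 0.3392
κ = (pₒ − pₑ)/(1 − pₑ) = (0.6260 − 0.3392)/(1 − 0.3392) = 0.434

0.434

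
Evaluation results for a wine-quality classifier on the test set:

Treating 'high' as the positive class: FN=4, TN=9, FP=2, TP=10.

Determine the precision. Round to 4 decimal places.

Precision = TP/(TP+FP) = 10/(10+2) = 10/12 = 0.8333

0.8333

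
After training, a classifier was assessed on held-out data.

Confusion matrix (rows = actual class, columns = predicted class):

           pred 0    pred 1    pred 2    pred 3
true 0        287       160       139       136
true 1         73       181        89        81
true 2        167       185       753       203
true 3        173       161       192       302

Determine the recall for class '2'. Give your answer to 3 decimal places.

One-vs-rest for '2': TP = diagonal; FP = other classes predicted '2'; FN = '2' predicted as other.
recall = TP/(TP+FN).
2: TP=753, FN=167+185+203=555 → 753/1308 = 0.5757

0.576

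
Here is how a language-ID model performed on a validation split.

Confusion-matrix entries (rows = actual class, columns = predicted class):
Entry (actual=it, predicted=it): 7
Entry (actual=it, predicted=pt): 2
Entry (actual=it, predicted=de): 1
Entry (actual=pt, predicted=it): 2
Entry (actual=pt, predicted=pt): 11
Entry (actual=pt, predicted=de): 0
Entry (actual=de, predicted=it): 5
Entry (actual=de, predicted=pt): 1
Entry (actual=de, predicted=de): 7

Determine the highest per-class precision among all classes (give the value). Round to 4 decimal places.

Per-class precision (TP/(TP+FP)):
  it: TP=7, FP=2+5=7 → 7/14 = 0.50000
  pt: TP=11, FP=2+1=3 → 11/14 = 0.78571
  de: TP=7, FP=1+0=1 → 7/8 = 0.87500
Highest is class 'de' with precision = 0.8750.

0.8750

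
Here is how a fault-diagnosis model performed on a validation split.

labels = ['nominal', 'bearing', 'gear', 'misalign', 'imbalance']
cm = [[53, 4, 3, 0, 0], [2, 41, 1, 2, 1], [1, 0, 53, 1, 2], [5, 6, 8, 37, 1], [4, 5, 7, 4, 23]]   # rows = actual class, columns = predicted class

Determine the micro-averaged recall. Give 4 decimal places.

0.7841

Micro-averaging pools counts across classes: ΣTP=207, ΣFP=57, ΣFN=57.
Micro-recall = TP/(TP+FN) on pooled counts = 0.7841 (equals overall accuracy in single-label multiclass).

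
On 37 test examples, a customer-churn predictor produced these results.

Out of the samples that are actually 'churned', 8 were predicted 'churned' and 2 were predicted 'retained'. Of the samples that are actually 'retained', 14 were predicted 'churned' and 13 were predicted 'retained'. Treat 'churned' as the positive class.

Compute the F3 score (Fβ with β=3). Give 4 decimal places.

0.7143

Fβ = (1+β²)·TP / ((1+β²)·TP + β²·FN + FP), with β²=9
= 10·8 / (10·8 + 9·2 + 14) = 0.7143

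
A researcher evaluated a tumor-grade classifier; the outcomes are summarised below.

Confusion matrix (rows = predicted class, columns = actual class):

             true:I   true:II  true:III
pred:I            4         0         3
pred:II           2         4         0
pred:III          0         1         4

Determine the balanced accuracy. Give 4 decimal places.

Balanced accuracy = mean of per-class recall.
  I: recall = 4/6 = 0.66667
  II: recall = 4/5 = 0.80000
  III: recall = 4/7 = 0.57143
Mean = (0.66667 + 0.80000 + 0.57143) / 3 = 0.6794

0.6794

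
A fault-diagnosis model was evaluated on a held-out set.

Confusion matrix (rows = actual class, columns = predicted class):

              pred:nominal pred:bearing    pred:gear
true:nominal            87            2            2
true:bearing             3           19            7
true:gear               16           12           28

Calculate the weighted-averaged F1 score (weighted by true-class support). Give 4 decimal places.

0.7493

Per-class F1 score (2·TP/(2·TP+FP+FN)):
  nominal: TP=87, FP=3+16=19, FN=2+2=4 → 174/197 = 0.88325
  bearing: TP=19, FP=2+12=14, FN=3+7=10 → 38/62 = 0.61290
  gear: TP=28, FP=2+7=9, FN=16+12=28 → 56/93 = 0.60215
Weighted-F1 score = Σ (supportᵢ/N)·F1 scoreᵢ with N=176: (91/176)·0.88325 + (29/176)·0.61290 + (56/176)·0.60215 = 0.7493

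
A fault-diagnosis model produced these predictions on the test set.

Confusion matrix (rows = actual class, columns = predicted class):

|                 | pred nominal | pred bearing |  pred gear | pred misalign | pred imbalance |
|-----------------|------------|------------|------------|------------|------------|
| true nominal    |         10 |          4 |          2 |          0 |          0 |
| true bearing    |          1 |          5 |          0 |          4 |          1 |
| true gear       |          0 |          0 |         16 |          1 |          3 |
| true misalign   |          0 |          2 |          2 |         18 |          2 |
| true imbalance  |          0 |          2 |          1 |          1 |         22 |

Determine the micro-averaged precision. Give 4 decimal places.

0.7320

Micro-averaging pools counts across classes: ΣTP=71, ΣFP=26, ΣFN=26.
Micro-precision = TP/(TP+FP) on pooled counts = 0.7320 (equals overall accuracy in single-label multiclass).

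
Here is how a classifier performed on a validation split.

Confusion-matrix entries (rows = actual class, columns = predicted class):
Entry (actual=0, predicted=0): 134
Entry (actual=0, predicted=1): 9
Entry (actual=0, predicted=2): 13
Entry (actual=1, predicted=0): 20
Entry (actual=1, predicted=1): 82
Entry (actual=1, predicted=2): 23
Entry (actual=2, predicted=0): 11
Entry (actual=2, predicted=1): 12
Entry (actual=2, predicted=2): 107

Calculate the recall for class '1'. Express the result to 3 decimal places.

0.656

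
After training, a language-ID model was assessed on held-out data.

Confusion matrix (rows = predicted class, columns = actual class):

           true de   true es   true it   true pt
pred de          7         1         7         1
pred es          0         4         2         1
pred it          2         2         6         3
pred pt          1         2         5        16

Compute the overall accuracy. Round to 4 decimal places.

0.5500

Accuracy = trace / total = (7+4+6+16=33) / 60 = 33/60 = 0.5500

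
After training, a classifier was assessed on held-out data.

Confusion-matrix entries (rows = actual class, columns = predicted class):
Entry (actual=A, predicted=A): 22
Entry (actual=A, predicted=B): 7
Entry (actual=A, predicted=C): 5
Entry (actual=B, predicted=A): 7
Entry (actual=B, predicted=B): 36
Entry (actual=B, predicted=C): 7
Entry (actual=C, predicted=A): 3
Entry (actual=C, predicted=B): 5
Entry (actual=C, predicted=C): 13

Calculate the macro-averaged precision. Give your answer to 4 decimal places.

0.6525

Per-class precision (TP/(TP+FP)):
  A: TP=22, FP=7+3=10 → 22/32 = 0.68750
  B: TP=36, FP=7+5=12 → 36/48 = 0.75000
  C: TP=13, FP=5+7=12 → 13/25 = 0.52000
Macro-precision = mean = (0.68750 + 0.75000 + 0.52000) / 3 = 0.6525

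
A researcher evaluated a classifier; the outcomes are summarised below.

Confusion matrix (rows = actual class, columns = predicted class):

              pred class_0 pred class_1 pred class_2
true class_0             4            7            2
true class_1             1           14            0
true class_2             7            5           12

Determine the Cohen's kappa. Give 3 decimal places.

Observed agreement pₒ = trace/N = 30/52 = 0.5769
Expected agreement pₑ = Σ (rowᵢ·colᵢ)/N² = (13·12 + 15·26 + 24·14)/52² = 0.3262
κ = (pₒ − pₑ)/(1 − pₑ) = (0.5769 − 0.3262)/(1 − 0.3262) = 0.372

0.372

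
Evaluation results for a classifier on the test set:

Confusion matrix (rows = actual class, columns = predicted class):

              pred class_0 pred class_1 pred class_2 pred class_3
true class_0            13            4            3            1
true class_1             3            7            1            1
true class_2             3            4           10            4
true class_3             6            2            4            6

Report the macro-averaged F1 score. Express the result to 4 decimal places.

0.4902

Per-class F1 score (2·TP/(2·TP+FP+FN)):
  class_0: TP=13, FP=3+3+6=12, FN=4+3+1=8 → 26/46 = 0.56522
  class_1: TP=7, FP=4+4+2=10, FN=3+1+1=5 → 14/29 = 0.48276
  class_2: TP=10, FP=3+1+4=8, FN=3+4+4=11 → 20/39 = 0.51282
  class_3: TP=6, FP=1+1+4=6, FN=6+2+4=12 → 12/30 = 0.40000
Macro-F1 score = mean = (0.56522 + 0.48276 + 0.51282 + 0.40000) / 4 = 0.4902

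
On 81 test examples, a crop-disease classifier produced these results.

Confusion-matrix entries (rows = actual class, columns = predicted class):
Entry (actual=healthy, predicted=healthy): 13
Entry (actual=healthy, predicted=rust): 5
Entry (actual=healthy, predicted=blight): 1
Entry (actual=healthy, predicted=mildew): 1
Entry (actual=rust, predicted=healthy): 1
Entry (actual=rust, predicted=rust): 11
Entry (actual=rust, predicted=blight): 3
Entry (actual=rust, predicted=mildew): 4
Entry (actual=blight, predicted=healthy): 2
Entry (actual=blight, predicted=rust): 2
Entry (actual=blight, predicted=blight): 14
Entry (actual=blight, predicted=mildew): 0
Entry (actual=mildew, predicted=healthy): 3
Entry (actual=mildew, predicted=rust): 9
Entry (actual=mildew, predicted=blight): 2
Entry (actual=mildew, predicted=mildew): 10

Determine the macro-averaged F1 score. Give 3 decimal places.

0.599

Per-class F1 score (2·TP/(2·TP+FP+FN)):
  healthy: TP=13, FP=1+2+3=6, FN=5+1+1=7 → 26/39 = 0.6667
  rust: TP=11, FP=5+2+9=16, FN=1+3+4=8 → 22/46 = 0.4783
  blight: TP=14, FP=1+3+2=6, FN=2+2+0=4 → 28/38 = 0.7368
  mildew: TP=10, FP=1+4+0=5, FN=3+9+2=14 → 20/39 = 0.5128
Macro-F1 score = mean = (0.6667 + 0.4783 + 0.7368 + 0.5128) / 4 = 0.599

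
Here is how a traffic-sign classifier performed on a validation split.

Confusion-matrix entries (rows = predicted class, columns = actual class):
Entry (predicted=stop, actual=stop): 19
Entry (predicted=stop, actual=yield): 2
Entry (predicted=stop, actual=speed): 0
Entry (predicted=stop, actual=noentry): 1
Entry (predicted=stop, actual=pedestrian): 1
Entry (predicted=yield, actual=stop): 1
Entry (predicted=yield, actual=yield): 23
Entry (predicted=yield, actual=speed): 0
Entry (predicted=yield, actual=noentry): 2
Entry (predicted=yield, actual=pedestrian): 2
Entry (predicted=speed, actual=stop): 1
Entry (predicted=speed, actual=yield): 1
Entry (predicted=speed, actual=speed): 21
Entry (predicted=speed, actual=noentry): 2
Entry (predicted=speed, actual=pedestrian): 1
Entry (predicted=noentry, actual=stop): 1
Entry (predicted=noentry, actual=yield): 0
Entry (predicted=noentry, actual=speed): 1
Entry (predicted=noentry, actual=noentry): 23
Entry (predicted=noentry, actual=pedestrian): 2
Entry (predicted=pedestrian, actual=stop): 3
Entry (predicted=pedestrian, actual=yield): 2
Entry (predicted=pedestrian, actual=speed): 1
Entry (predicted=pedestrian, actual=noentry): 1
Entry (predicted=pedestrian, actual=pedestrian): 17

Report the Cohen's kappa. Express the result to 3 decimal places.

0.756

Observed agreement pₒ = trace/N = 103/128 = 0.8047
Expected agreement pₑ = Σ (rowᵢ·colᵢ)/N² = (25·23 + 28·28 + 23·26 + 29·27 + 23·24)/128² = 0.2009
κ = (pₒ − pₑ)/(1 − pₑ) = (0.8047 − 0.2009)/(1 − 0.2009) = 0.756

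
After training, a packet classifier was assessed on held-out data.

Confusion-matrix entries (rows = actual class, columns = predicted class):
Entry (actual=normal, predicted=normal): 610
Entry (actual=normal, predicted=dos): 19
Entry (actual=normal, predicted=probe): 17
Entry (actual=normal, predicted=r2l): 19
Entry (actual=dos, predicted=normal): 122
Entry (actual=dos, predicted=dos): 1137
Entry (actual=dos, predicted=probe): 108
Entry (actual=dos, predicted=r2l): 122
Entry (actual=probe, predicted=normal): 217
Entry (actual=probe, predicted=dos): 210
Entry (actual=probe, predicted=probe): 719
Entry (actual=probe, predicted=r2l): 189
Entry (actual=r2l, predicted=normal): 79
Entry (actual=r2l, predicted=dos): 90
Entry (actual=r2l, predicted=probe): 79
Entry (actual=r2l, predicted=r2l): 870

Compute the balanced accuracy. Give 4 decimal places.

0.7494

Balanced accuracy = mean of per-class recall.
  normal: recall = 610/665 = 0.91729
  dos: recall = 1137/1489 = 0.76360
  probe: recall = 719/1335 = 0.53858
  r2l: recall = 870/1118 = 0.77818
Mean = (0.91729 + 0.76360 + 0.53858 + 0.77818) / 4 = 0.7494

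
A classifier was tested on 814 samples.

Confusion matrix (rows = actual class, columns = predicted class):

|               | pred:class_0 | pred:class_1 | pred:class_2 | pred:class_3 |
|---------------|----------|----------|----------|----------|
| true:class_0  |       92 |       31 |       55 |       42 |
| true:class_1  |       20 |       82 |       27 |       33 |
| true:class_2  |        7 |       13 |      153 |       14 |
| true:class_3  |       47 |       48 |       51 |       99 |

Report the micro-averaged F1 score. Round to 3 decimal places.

Micro-averaging pools counts across classes: ΣTP=426, ΣFP=388, ΣFN=388.
Micro-F1 score = 2·TP/(2·TP+FP+FN) on pooled counts = 0.523 (equals overall accuracy in single-label multiclass).

0.523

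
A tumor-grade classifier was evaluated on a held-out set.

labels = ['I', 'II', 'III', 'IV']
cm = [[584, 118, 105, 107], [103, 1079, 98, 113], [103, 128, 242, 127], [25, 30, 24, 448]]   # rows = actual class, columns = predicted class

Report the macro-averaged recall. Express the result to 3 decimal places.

0.667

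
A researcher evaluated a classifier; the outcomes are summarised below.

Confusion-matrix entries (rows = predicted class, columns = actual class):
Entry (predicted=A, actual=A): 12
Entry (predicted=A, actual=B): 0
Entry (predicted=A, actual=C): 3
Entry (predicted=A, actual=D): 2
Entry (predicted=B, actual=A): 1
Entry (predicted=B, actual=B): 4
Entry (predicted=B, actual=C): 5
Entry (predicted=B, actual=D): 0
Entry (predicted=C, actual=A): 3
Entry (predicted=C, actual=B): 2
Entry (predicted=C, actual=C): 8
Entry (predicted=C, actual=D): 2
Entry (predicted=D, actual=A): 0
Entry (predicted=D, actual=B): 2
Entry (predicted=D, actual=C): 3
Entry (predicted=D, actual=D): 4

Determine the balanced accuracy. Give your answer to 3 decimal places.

0.543

Balanced accuracy = mean of per-class recall.
  A: recall = 12/16 = 0.7500
  B: recall = 4/8 = 0.5000
  C: recall = 8/19 = 0.4211
  D: recall = 4/8 = 0.5000
Mean = (0.7500 + 0.5000 + 0.4211 + 0.5000) / 4 = 0.543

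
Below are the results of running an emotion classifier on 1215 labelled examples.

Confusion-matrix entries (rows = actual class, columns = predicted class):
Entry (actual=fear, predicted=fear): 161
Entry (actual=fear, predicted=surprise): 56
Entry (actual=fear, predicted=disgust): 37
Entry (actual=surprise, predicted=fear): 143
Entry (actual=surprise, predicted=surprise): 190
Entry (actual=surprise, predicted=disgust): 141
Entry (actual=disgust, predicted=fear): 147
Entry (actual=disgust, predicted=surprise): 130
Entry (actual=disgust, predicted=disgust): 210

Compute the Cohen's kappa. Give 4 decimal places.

0.2010

Observed agreement pₒ = trace/N = 561/1215 = 0.46173
Expected agreement pₑ = Σ (rowᵢ·colᵢ)/N² = (254·451 + 474·376 + 487·388)/1215² = 0.32633
κ = (pₒ − pₑ)/(1 − pₑ) = (0.46173 − 0.32633)/(1 − 0.32633) = 0.2010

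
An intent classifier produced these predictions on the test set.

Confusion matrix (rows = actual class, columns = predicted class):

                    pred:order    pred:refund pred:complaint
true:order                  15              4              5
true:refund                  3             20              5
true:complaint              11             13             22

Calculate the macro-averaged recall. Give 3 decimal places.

0.606

Per-class recall (TP/(TP+FN)):
  order: TP=15, FN=4+5=9 → 15/24 = 0.6250
  refund: TP=20, FN=3+5=8 → 20/28 = 0.7143
  complaint: TP=22, FN=11+13=24 → 22/46 = 0.4783
Macro-recall = mean = (0.6250 + 0.7143 + 0.4783) / 3 = 0.606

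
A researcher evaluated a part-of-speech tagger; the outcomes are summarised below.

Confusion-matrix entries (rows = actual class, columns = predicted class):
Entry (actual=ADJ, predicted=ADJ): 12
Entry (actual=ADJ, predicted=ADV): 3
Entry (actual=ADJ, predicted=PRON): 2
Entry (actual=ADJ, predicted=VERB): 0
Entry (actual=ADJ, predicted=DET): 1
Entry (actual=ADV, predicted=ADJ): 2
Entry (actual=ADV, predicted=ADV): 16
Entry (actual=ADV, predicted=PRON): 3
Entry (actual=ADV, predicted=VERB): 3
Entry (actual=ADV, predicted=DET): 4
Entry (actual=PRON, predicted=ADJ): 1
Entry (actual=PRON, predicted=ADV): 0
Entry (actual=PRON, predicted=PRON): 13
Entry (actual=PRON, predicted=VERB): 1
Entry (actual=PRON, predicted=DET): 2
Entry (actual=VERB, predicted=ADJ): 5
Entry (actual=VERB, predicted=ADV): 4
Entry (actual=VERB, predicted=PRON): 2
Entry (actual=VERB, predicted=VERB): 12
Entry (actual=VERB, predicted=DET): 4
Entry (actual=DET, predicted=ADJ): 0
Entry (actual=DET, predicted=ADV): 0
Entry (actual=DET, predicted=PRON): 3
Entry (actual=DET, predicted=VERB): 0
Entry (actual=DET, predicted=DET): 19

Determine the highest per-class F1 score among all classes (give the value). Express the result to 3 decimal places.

Per-class F1 score (2·TP/(2·TP+FP+FN)):
  ADJ: TP=12, FP=2+1+5+0=8, FN=3+2+0+1=6 → 24/38 = 0.6316
  ADV: TP=16, FP=3+0+4+0=7, FN=2+3+3+4=12 → 32/51 = 0.6275
  PRON: TP=13, FP=2+3+2+3=10, FN=1+0+1+2=4 → 26/40 = 0.6500
  VERB: TP=12, FP=0+3+1+0=4, FN=5+4+2+4=15 → 24/43 = 0.5581
  DET: TP=19, FP=1+4+2+4=11, FN=0+0+3+0=3 → 38/52 = 0.7308
Highest is class 'DET' with F1 score = 0.731.

0.731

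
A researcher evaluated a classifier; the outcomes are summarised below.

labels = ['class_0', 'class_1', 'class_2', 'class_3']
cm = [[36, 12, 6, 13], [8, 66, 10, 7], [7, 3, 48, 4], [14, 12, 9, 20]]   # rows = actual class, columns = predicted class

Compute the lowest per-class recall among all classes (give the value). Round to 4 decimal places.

0.3636

Per-class recall (TP/(TP+FN)):
  class_0: TP=36, FN=12+6+13=31 → 36/67 = 0.53731
  class_1: TP=66, FN=8+10+7=25 → 66/91 = 0.72527
  class_2: TP=48, FN=7+3+4=14 → 48/62 = 0.77419
  class_3: TP=20, FN=14+12+9=35 → 20/55 = 0.36364
Lowest is class 'class_3' with recall = 0.3636.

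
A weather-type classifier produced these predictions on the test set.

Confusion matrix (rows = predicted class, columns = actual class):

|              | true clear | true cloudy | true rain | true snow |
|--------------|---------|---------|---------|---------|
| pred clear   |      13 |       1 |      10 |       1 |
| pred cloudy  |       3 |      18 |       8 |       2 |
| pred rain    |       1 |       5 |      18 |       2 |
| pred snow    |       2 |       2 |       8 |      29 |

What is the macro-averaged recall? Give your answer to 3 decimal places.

0.660

Per-class recall (TP/(TP+FN)):
  clear: TP=13, FN=3+1+2=6 → 13/19 = 0.6842
  cloudy: TP=18, FN=1+5+2=8 → 18/26 = 0.6923
  rain: TP=18, FN=10+8+8=26 → 18/44 = 0.4091
  snow: TP=29, FN=1+2+2=5 → 29/34 = 0.8529
Macro-recall = mean = (0.6842 + 0.6923 + 0.4091 + 0.8529) / 4 = 0.660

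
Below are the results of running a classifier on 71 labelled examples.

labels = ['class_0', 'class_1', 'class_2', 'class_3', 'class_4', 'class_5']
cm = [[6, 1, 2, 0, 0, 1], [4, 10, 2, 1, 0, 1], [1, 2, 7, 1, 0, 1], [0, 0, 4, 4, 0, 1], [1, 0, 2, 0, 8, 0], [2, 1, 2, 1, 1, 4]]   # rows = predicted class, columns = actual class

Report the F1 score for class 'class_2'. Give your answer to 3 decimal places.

Treat 'class_2' as positive and all other classes as negative.
F1 score = 2·TP/(2·TP+FP+FN).
class_2: TP=7, FP=1+2+1+0+1=5, FN=2+2+4+2+2=12 → 14/31 = 0.4516

0.452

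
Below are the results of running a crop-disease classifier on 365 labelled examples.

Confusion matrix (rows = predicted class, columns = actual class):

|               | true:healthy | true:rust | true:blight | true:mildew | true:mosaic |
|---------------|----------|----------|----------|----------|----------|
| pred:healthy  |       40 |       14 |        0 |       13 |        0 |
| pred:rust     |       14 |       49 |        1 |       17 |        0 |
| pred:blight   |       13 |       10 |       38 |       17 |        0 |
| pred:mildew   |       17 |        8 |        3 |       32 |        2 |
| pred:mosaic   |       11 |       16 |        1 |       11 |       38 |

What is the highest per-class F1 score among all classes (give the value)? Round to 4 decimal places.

Per-class F1 score (2·TP/(2·TP+FP+FN)):
  healthy: TP=40, FP=14+0+13+0=27, FN=14+13+17+11=55 → 80/162 = 0.49383
  rust: TP=49, FP=14+1+17+0=32, FN=14+10+8+16=48 → 98/178 = 0.55056
  blight: TP=38, FP=13+10+17+0=40, FN=0+1+3+1=5 → 76/121 = 0.62810
  mildew: TP=32, FP=17+8+3+2=30, FN=13+17+17+11=58 → 64/152 = 0.42105
  mosaic: TP=38, FP=11+16+1+11=39, FN=0+0+0+2=2 → 76/117 = 0.64957
Highest is class 'mosaic' with F1 score = 0.6496.

0.6496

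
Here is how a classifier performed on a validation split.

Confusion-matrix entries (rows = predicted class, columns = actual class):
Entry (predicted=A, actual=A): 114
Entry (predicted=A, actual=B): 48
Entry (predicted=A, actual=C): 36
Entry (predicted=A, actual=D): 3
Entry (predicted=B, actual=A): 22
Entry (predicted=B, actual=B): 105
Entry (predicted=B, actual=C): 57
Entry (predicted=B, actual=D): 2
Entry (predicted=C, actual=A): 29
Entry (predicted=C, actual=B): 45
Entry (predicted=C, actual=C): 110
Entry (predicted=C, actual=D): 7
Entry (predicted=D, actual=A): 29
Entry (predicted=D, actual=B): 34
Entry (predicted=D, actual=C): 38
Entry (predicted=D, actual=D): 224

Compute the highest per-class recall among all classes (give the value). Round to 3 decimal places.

Per-class recall (TP/(TP+FN)):
  A: TP=114, FN=22+29+29=80 → 114/194 = 0.5876
  B: TP=105, FN=48+45+34=127 → 105/232 = 0.4526
  C: TP=110, FN=36+57+38=131 → 110/241 = 0.4564
  D: TP=224, FN=3+2+7=12 → 224/236 = 0.9492
Highest is class 'D' with recall = 0.949.

0.949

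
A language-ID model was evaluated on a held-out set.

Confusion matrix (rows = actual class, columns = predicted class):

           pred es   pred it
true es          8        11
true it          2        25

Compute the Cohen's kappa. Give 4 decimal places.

0.3732

Observed agreement pₒ = trace/N = 33/46 = 0.71739
Expected agreement pₑ = Σ (rowᵢ·colᵢ)/N² = (19·10 + 27·36)/46² = 0.54915
κ = (pₒ − pₑ)/(1 − pₑ) = (0.71739 − 0.54915)/(1 − 0.54915) = 0.3732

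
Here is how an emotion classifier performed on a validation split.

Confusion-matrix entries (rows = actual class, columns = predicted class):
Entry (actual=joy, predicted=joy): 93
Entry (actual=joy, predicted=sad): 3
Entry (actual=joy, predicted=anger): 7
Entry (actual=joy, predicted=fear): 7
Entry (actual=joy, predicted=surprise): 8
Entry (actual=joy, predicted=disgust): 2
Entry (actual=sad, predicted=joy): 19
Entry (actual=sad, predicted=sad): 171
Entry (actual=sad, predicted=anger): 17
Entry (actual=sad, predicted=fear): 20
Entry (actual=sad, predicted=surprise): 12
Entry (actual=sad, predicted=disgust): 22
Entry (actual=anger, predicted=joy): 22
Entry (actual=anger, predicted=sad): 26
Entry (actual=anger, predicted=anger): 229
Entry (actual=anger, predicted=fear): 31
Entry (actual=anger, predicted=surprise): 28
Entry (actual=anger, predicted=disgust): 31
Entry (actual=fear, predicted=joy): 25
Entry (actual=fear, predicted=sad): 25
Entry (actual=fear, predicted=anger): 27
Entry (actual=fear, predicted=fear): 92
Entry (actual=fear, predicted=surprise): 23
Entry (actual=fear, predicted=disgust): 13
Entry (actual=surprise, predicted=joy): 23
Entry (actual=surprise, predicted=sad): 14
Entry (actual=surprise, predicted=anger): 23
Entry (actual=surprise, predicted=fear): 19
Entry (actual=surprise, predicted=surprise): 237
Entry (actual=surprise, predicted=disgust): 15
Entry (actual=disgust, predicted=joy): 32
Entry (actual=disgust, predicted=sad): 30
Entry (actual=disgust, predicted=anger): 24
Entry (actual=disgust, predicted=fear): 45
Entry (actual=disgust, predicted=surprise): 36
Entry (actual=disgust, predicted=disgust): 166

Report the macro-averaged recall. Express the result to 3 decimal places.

0.620

Per-class recall (TP/(TP+FN)):
  joy: TP=93, FN=3+7+7+8+2=27 → 93/120 = 0.7750
  sad: TP=171, FN=19+17+20+12+22=90 → 171/261 = 0.6552
  anger: TP=229, FN=22+26+31+28+31=138 → 229/367 = 0.6240
  fear: TP=92, FN=25+25+27+23+13=113 → 92/205 = 0.4488
  surprise: TP=237, FN=23+14+23+19+15=94 → 237/331 = 0.7160
  disgust: TP=166, FN=32+30+24+45+36=167 → 166/333 = 0.4985
Macro-recall = mean = (0.7750 + 0.6552 + 0.6240 + 0.4488 + 0.7160 + 0.4985) / 6 = 0.620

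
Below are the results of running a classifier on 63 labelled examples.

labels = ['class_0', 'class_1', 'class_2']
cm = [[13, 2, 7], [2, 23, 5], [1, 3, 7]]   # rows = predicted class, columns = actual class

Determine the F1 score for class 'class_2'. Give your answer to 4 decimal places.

0.4667

Treat 'class_2' as positive and all other classes as negative.
F1 score = 2·TP/(2·TP+FP+FN).
class_2: TP=7, FP=1+3=4, FN=7+5=12 → 14/30 = 0.46667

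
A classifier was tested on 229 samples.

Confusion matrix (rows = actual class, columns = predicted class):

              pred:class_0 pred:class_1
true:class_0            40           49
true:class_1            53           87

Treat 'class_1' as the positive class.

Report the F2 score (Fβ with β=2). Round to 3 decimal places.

Fβ = (1+β²)·TP / ((1+β²)·TP + β²·FN + FP), with β²=4
= 5·87 / (5·87 + 4·53 + 49) = 0.625

0.625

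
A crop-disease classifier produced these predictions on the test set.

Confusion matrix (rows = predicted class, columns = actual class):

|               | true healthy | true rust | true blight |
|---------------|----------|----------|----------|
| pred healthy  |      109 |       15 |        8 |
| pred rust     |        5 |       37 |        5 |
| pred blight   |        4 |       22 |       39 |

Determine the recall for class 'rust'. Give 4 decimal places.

0.5000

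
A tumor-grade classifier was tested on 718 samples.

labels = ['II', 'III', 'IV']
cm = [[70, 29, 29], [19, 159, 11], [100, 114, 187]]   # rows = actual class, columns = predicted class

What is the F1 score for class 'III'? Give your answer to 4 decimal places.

Treat 'III' as positive and all other classes as negative.
F1 score = 2·TP/(2·TP+FP+FN).
III: TP=159, FP=29+114=143, FN=19+11=30 → 318/491 = 0.64766

0.6477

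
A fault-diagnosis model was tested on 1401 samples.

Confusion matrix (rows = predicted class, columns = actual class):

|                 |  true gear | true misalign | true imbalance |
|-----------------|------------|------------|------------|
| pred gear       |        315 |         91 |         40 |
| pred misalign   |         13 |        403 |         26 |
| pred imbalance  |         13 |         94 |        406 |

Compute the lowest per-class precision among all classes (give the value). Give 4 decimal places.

0.7063

Per-class precision (TP/(TP+FP)):
  gear: TP=315, FP=91+40=131 → 315/446 = 0.70628
  misalign: TP=403, FP=13+26=39 → 403/442 = 0.91176
  imbalance: TP=406, FP=13+94=107 → 406/513 = 0.79142
Lowest is class 'gear' with precision = 0.7063.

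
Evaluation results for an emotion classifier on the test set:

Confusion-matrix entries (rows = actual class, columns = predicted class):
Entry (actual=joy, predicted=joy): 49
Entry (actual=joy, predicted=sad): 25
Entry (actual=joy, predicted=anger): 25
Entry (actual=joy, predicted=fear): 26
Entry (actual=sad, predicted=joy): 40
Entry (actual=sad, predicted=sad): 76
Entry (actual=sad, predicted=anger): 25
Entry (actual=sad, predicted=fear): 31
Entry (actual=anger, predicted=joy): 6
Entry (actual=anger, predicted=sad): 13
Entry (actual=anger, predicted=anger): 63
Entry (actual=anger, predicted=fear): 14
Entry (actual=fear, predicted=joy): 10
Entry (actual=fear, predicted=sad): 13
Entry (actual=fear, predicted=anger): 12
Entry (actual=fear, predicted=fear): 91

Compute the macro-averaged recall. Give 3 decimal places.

Per-class recall (TP/(TP+FN)):
  joy: TP=49, FN=25+25+26=76 → 49/125 = 0.3920
  sad: TP=76, FN=40+25+31=96 → 76/172 = 0.4419
  anger: TP=63, FN=6+13+14=33 → 63/96 = 0.6563
  fear: TP=91, FN=10+13+12=35 → 91/126 = 0.7222
Macro-recall = mean = (0.3920 + 0.4419 + 0.6563 + 0.7222) / 4 = 0.553

0.553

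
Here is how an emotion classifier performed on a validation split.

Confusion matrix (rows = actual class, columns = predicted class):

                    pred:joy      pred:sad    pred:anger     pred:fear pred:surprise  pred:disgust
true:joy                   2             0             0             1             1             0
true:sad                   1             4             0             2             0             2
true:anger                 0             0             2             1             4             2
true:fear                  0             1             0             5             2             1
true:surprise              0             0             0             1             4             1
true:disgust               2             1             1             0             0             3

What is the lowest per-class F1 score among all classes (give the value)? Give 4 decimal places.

Per-class F1 score (2·TP/(2·TP+FP+FN)):
  joy: TP=2, FP=1+0+0+0+2=3, FN=0+0+1+1+0=2 → 4/9 = 0.44444
  sad: TP=4, FP=0+0+1+0+1=2, FN=1+0+2+0+2=5 → 8/15 = 0.53333
  anger: TP=2, FP=0+0+0+0+1=1, FN=0+0+1+4+2=7 → 4/12 = 0.33333
  fear: TP=5, FP=1+2+1+1+0=5, FN=0+1+0+2+1=4 → 10/19 = 0.52632
  surprise: TP=4, FP=1+0+4+2+0=7, FN=0+0+0+1+1=2 → 8/17 = 0.47059
  disgust: TP=3, FP=0+2+2+1+1=6, FN=2+1+1+0+0=4 → 6/16 = 0.37500
Lowest is class 'anger' with F1 score = 0.3333.

0.3333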